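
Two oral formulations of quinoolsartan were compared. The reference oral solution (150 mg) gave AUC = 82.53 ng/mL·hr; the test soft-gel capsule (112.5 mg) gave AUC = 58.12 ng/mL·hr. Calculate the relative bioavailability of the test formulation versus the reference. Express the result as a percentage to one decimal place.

F_rel = 93.9%

F_rel = (AUC_test/D_test) / (AUC_ref/D_ref)
      = (58.12/112.5) / (82.53/150)
      = 0.516622 / 0.5502 = 0.9390 = 93.90%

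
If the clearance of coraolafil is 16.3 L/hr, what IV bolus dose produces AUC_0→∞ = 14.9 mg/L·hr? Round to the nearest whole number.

Dose_iv = CL × AUC_0→∞
     = 16.3 × 14.9 = 242.87 mg

Dose = 243 mg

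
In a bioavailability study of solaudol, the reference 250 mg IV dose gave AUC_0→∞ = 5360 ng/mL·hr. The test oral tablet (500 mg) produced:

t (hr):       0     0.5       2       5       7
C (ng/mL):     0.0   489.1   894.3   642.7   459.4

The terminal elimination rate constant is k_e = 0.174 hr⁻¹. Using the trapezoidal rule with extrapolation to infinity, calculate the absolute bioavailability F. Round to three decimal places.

Trapezoidal AUC_0→7 (oral tablet):
  [0→0.5]: (0.0+489.1)/2 × 0.5 = 122.275
  [0.5→2]: (489.1+894.3)/2 × 1.5 = 1037.55
  [2→5]: (894.3+642.7)/2 × 3 = 2305.5
  [5→7]: (642.7+459.4)/2 × 2 = 1102.1
  Sum = 4567.425 ng/mL·hr
Tail: C_last/k_e = 459.4/0.174 = 2640.230
AUC_0→∞ (oral tablet) = 4567.425 + 2640.230 = 7207.655 ng/mL·hr
F = (AUC_ev/D_ev)/(AUC_iv/D_iv) = (7207.655/500)/(5360/250) = 14.41531/21.44 = 0.6724

F = 0.672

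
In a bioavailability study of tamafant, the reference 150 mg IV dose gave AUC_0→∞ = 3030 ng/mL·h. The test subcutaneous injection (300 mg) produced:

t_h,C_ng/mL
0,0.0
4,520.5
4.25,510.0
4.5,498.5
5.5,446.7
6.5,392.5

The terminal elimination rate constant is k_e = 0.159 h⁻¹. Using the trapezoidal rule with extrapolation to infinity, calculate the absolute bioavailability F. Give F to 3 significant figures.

F = 0.768

Trapezoidal AUC_0→6.5 (subcutaneous injection):
  [0→4]: (0.0+520.5)/2 × 4 = 1041.0
  [4→4.25]: (520.5+510.0)/2 × 0.25 = 128.8125
  [4.25→4.5]: (510.0+498.5)/2 × 0.25 = 126.0625
  [4.5→5.5]: (498.5+446.7)/2 × 1 = 472.6
  [5.5→6.5]: (446.7+392.5)/2 × 1 = 419.6
  Sum = 2188.075 ng/mL·h
Tail: C_last/k_e = 392.5/0.159 = 2468.553
AUC_0→∞ (subcutaneous injection) = 2188.075 + 2468.553 = 4656.628 ng/mL·h
F = (AUC_ev/D_ev)/(AUC_iv/D_iv) = (4656.628/300)/(3030/150) = 15.5221/20.2 = 0.7684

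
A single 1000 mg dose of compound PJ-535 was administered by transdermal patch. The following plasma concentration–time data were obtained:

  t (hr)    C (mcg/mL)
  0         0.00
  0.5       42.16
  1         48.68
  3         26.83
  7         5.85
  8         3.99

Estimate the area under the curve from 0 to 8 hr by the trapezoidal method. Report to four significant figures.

AUC = 179.0 mcg/mL·hr

Trapezoidal AUC_0→8:
  [0→0.5]: (0.00+42.16)/2 × 0.5 = 10.54
  [0.5→1]: (42.16+48.68)/2 × 0.5 = 22.71
  [1→3]: (48.68+26.83)/2 × 2 = 75.51
  [3→7]: (26.83+5.85)/2 × 4 = 65.36
  [7→8]: (5.85+3.99)/2 × 1 = 4.92
  Sum = 179.04 mcg/mL·hr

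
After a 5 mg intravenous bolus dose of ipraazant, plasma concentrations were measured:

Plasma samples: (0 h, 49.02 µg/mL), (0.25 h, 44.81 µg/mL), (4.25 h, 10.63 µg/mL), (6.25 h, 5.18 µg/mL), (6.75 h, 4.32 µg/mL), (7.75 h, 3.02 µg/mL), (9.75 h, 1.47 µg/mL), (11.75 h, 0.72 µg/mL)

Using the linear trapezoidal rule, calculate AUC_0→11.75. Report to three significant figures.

AUC = 151 µg/mL·h

Trapezoidal AUC_0→11.75:
  [0→0.25]: (49.02+44.81)/2 × 0.25 = 11.72875
  [0.25→4.25]: (44.81+10.63)/2 × 4 = 110.88
  [4.25→6.25]: (10.63+5.18)/2 × 2 = 15.81
  [6.25→6.75]: (5.18+4.32)/2 × 0.5 = 2.375
  [6.75→7.75]: (4.32+3.02)/2 × 1 = 3.67
  [7.75→9.75]: (3.02+1.47)/2 × 2 = 4.49
  [9.75→11.75]: (1.47+0.72)/2 × 2 = 2.19
  Sum = 151.14375 µg/mL·h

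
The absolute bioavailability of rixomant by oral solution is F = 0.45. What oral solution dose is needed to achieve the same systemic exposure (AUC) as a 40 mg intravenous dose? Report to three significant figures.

D_oral = 88.9 mg

For equal systemic exposure: F × D_ev = D_iv
D_ev = D_iv / F = 40 / 0.45 = 88.8889 mg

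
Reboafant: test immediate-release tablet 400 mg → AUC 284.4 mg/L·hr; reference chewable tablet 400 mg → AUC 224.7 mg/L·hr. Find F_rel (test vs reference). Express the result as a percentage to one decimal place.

F_rel = 126.6%

F_rel = (AUC_test/D_test) / (AUC_ref/D_ref)
      = (284.4/400) / (224.7/400)
      = 0.711 / 0.56175 = 1.2657 = 126.57%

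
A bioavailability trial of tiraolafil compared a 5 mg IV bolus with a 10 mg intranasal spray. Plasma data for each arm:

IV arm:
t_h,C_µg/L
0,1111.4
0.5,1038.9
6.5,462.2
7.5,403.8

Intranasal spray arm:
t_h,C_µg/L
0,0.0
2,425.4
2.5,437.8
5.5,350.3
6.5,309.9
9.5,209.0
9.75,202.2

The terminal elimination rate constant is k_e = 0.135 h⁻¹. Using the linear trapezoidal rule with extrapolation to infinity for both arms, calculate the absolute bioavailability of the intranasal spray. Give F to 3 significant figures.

F = 0.265

Trapezoidal AUC_0→7.5 (IV):
  [0→0.5]: (1111.4+1038.9)/2 × 0.5 = 537.575
  [0.5→6.5]: (1038.9+462.2)/2 × 6 = 4503.3
  [6.5→7.5]: (462.2+403.8)/2 × 1 = 433.0
  Sum = 5473.875 µg/L·h
IV tail: 403.8/0.135 = 2991.111; AUC_iv,0→∞ = 5473.875 + 2991.111 = 8464.986 µg/L·h
Trapezoidal AUC_0→9.75 (intranasal spray):
  [0→2]: (0.0+425.4)/2 × 2 = 425.4
  [2→2.5]: (425.4+437.8)/2 × 0.5 = 215.8
  [2.5→5.5]: (437.8+350.3)/2 × 3 = 1182.15
  [5.5→6.5]: (350.3+309.9)/2 × 1 = 330.1
  [6.5→9.5]: (309.9+209.0)/2 × 3 = 778.35
  [9.5→9.75]: (209.0+202.2)/2 × 0.25 = 51.4
  Sum = 2983.2 µg/L·h
intranasal spray tail: 202.2/0.135 = 1497.778; AUC_ev,0→∞ = 2983.2 + 1497.778 = 4480.978 µg/L·h
F = (AUC_ev/D_ev)/(AUC_iv/D_iv) = (4480.978/10)/(8464.986/5) = 448.0978/1692.9972 = 0.2647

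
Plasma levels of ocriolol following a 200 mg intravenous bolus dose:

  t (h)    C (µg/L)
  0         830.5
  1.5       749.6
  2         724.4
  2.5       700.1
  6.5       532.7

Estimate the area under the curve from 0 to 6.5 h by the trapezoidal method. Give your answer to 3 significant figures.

AUC = 4380 µg/L·h

Trapezoidal AUC_0→6.5:
  [0→1.5]: (830.5+749.6)/2 × 1.5 = 1185.075
  [1.5→2]: (749.6+724.4)/2 × 0.5 = 368.5
  [2→2.5]: (724.4+700.1)/2 × 0.5 = 356.125
  [2.5→6.5]: (700.1+532.7)/2 × 4 = 2465.6
  Sum = 4375.3 µg/L·h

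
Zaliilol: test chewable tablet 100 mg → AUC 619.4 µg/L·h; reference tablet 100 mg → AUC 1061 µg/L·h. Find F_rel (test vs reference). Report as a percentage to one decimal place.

F_rel = 58.4%

F_rel = (AUC_test/D_test) / (AUC_ref/D_ref)
      = (619.4/100) / (1061/100)
      = 6.194 / 10.61 = 0.5838 = 58.38%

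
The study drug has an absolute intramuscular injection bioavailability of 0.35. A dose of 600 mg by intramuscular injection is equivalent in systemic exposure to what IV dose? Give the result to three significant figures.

Systemic exposure from an extravascular dose = F × D_ev, so the equivalent IV dose is F × D_ev.
D_iv = F × D_ev = 0.35 × 600 = 210 mg

D_iv = 210 mg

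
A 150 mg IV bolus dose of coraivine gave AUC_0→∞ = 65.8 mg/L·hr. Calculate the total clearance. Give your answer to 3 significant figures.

CL = 2.28 L/hr

CL = Dose_iv / AUC_0→∞
   = 150 / 65.8 = 2.27964 L/hr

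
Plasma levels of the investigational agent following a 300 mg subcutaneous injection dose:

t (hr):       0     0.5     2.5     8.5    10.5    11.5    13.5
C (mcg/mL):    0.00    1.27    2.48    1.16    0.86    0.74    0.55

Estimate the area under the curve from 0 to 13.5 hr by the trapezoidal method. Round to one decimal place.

Trapezoidal AUC_0→13.5:
  [0→0.5]: (0.00+1.27)/2 × 0.5 = 0.3175
  [0.5→2.5]: (1.27+2.48)/2 × 2 = 3.75
  [2.5→8.5]: (2.48+1.16)/2 × 6 = 10.92
  [8.5→10.5]: (1.16+0.86)/2 × 2 = 2.02
  [10.5→11.5]: (0.86+0.74)/2 × 1 = 0.8
  [11.5→13.5]: (0.74+0.55)/2 × 2 = 1.29
  Sum = 19.0975 mcg/mL·hr

AUC = 19.1 mcg/mL·hr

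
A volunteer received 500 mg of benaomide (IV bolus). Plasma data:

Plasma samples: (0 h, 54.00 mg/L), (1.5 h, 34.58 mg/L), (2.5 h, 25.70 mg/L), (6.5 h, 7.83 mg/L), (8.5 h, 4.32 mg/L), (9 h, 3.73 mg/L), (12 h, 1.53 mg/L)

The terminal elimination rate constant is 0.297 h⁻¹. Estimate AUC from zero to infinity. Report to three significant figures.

AUC = 191 mg/L·h

Trapezoidal AUC_0→12:
  [0→1.5]: (54.00+34.58)/2 × 1.5 = 66.435
  [1.5→2.5]: (34.58+25.70)/2 × 1 = 30.14
  [2.5→6.5]: (25.70+7.83)/2 × 4 = 67.06
  [6.5→8.5]: (7.83+4.32)/2 × 2 = 12.15
  [8.5→9]: (4.32+3.73)/2 × 0.5 = 2.0125
  [9→12]: (3.73+1.53)/2 × 3 = 7.89
  Sum = 185.6875 mg/L·h
Extrapolated tail: C_last / k_e = 1.53 / 0.297 = 5.152
AUC_0→∞ = 185.6875 + 5.152 = 190.8395 mg/L·h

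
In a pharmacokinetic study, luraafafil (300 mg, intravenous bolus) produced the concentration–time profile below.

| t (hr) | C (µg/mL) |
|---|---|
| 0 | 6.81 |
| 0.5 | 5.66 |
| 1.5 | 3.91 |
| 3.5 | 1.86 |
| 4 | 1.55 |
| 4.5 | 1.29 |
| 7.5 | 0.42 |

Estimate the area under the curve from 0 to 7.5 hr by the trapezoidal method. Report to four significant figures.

Trapezoidal AUC_0→7.5:
  [0→0.5]: (6.81+5.66)/2 × 0.5 = 3.1175
  [0.5→1.5]: (5.66+3.91)/2 × 1 = 4.785
  [1.5→3.5]: (3.91+1.86)/2 × 2 = 5.77
  [3.5→4]: (1.86+1.55)/2 × 0.5 = 0.8525
  [4→4.5]: (1.55+1.29)/2 × 0.5 = 0.71
  [4.5→7.5]: (1.29+0.42)/2 × 3 = 2.565
  Sum = 17.8 µg/mL·hr

AUC = 17.80 µg/mL·hr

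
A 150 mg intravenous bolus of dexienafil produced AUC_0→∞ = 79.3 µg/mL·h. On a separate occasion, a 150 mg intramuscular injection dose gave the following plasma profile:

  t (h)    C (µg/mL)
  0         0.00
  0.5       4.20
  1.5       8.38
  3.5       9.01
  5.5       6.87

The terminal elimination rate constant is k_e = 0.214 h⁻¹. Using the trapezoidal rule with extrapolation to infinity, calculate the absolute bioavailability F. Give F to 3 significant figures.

F = 0.917

Trapezoidal AUC_0→5.5 (intramuscular injection):
  [0→0.5]: (0.00+4.20)/2 × 0.5 = 1.05
  [0.5→1.5]: (4.20+8.38)/2 × 1 = 6.29
  [1.5→3.5]: (8.38+9.01)/2 × 2 = 17.39
  [3.5→5.5]: (9.01+6.87)/2 × 2 = 15.88
  Sum = 40.61 µg/mL·h
Tail: C_last/k_e = 6.87/0.214 = 32.103
AUC_0→∞ (intramuscular injection) = 40.61 + 32.103 = 72.713 µg/mL·h
F = (AUC_ev/D_ev)/(AUC_iv/D_iv) = (72.713/150)/(79.3/150) = 0.484753/0.528667 = 0.9169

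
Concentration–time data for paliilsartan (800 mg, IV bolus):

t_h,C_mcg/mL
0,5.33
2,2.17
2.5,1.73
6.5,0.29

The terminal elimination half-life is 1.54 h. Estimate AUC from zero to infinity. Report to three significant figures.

AUC = 13.2 mcg/mL·h

Trapezoidal AUC_0→6.5:
  [0→2]: (5.33+2.17)/2 × 2 = 7.5
  [2→2.5]: (2.17+1.73)/2 × 0.5 = 0.975
  [2.5→6.5]: (1.73+0.29)/2 × 4 = 4.04
  Sum = 12.515 mcg/mL·h
k_e = ln2 / t½ = 0.693147 / 1.54 = 0.4501 h^-1
Extrapolated tail: C_last / k_e = 0.29 / 0.4501 = 0.644
AUC_0→∞ = 12.515 + 0.644 = 13.159 mcg/mL·h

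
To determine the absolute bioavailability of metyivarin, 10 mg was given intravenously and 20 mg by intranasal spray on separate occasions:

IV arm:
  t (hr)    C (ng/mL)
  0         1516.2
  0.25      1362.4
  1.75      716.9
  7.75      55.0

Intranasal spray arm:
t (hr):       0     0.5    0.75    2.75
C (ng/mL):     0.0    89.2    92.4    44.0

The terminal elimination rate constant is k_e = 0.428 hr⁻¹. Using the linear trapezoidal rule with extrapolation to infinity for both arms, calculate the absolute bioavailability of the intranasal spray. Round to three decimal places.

Trapezoidal AUC_0→7.75 (IV):
  [0→0.25]: (1516.2+1362.4)/2 × 0.25 = 359.825
  [0.25→1.75]: (1362.4+716.9)/2 × 1.5 = 1559.475
  [1.75→7.75]: (716.9+55.0)/2 × 6 = 2315.7
  Sum = 4235.0 ng/mL·hr
IV tail: 55.0/0.428 = 128.505; AUC_iv,0→∞ = 4235.0 + 128.505 = 4363.505 ng/mL·hr
Trapezoidal AUC_0→2.75 (intranasal spray):
  [0→0.5]: (0.0+89.2)/2 × 0.5 = 22.3
  [0.5→0.75]: (89.2+92.4)/2 × 0.25 = 22.7
  [0.75→2.75]: (92.4+44.0)/2 × 2 = 136.4
  Sum = 181.4 ng/mL·hr
intranasal spray tail: 44.0/0.428 = 102.804; AUC_ev,0→∞ = 181.4 + 102.804 = 284.204 ng/mL·hr
F = (AUC_ev/D_ev)/(AUC_iv/D_iv) = (284.204/20)/(4363.505/10) = 14.2102/436.3505 = 0.0326

F = 0.033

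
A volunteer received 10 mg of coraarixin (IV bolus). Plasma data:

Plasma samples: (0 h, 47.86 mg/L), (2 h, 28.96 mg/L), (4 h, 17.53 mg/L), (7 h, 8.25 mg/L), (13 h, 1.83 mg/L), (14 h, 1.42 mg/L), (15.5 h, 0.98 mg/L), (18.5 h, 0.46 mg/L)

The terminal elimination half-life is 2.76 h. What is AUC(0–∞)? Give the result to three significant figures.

AUC = 200 mg/L·h

Trapezoidal AUC_0→18.5:
  [0→2]: (47.86+28.96)/2 × 2 = 76.82
  [2→4]: (28.96+17.53)/2 × 2 = 46.49
  [4→7]: (17.53+8.25)/2 × 3 = 38.67
  [7→13]: (8.25+1.83)/2 × 6 = 30.24
  [13→14]: (1.83+1.42)/2 × 1 = 1.625
  [14→15.5]: (1.42+0.98)/2 × 1.5 = 1.8
  [15.5→18.5]: (0.98+0.46)/2 × 3 = 2.16
  Sum = 197.805 mg/L·h
k_e = ln2 / t½ = 0.693147 / 2.76 = 0.2511 h^-1
Extrapolated tail: C_last / k_e = 0.46 / 0.2511 = 1.832
AUC_0→∞ = 197.805 + 1.832 = 199.637 mg/L·h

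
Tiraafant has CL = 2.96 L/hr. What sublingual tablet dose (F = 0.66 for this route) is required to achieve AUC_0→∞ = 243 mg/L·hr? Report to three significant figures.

Dose = 1090 mg

Dose = CL × AUC_0→∞ / F
     = 2.96 × 243 / 0.66 = 1089.82 mg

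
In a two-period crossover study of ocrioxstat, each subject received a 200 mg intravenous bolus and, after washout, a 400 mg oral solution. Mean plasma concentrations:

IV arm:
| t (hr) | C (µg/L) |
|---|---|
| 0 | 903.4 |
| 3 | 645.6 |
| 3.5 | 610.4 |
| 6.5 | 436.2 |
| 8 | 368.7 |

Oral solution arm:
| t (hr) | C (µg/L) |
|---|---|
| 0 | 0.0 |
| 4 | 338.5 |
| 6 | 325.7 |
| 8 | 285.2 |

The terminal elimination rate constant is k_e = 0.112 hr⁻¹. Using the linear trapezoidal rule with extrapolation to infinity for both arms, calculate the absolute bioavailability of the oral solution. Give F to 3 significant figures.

F = 0.278

Trapezoidal AUC_0→8 (IV):
  [0→3]: (903.4+645.6)/2 × 3 = 2323.5
  [3→3.5]: (645.6+610.4)/2 × 0.5 = 314.0
  [3.5→6.5]: (610.4+436.2)/2 × 3 = 1569.9
  [6.5→8]: (436.2+368.7)/2 × 1.5 = 603.675
  Sum = 4811.075 µg/L·hr
IV tail: 368.7/0.112 = 3291.964; AUC_iv,0→∞ = 4811.075 + 3291.964 = 8103.039 µg/L·hr
Trapezoidal AUC_0→8 (oral solution):
  [0→4]: (0.0+338.5)/2 × 4 = 677.0
  [4→6]: (338.5+325.7)/2 × 2 = 664.2
  [6→8]: (325.7+285.2)/2 × 2 = 610.9
  Sum = 1952.1 µg/L·hr
oral solution tail: 285.2/0.112 = 2546.429; AUC_ev,0→∞ = 1952.1 + 2546.429 = 4498.529 µg/L·hr
F = (AUC_ev/D_ev)/(AUC_iv/D_iv) = (4498.529/400)/(8103.039/200) = 11.2463/40.515195 = 0.2776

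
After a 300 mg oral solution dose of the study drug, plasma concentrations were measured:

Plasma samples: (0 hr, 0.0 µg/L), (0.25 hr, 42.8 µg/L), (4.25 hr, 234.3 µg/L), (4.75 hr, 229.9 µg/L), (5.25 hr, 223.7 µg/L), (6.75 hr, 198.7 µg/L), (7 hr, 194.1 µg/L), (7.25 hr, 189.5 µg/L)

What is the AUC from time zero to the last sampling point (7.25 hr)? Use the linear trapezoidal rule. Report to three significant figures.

Trapezoidal AUC_0→7.25:
  [0→0.25]: (0.0+42.8)/2 × 0.25 = 5.35
  [0.25→4.25]: (42.8+234.3)/2 × 4 = 554.2
  [4.25→4.75]: (234.3+229.9)/2 × 0.5 = 116.05
  [4.75→5.25]: (229.9+223.7)/2 × 0.5 = 113.4
  [5.25→6.75]: (223.7+198.7)/2 × 1.5 = 316.8
  [6.75→7]: (198.7+194.1)/2 × 0.25 = 49.1
  [7→7.25]: (194.1+189.5)/2 × 0.25 = 47.95
  Sum = 1202.85 µg/L·hr

AUC = 1200 µg/L·hr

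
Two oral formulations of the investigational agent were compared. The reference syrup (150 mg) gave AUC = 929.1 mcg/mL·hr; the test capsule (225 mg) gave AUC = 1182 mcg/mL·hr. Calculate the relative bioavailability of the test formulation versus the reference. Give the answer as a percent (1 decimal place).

F_rel = (AUC_test/D_test) / (AUC_ref/D_ref)
      = (1182/225) / (929.1/150)
      = 5.25333 / 6.194 = 0.8481 = 84.81%

F_rel = 84.8%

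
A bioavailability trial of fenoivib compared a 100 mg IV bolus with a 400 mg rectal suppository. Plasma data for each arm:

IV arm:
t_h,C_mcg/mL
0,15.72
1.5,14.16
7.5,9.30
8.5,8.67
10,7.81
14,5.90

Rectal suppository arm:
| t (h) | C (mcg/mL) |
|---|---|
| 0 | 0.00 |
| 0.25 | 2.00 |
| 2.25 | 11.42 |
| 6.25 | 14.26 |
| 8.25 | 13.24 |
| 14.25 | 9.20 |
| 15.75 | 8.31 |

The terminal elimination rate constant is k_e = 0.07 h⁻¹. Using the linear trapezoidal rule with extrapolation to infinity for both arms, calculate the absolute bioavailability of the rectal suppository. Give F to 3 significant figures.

Trapezoidal AUC_0→14 (IV):
  [0→1.5]: (15.72+14.16)/2 × 1.5 = 22.41
  [1.5→7.5]: (14.16+9.30)/2 × 6 = 70.38
  [7.5→8.5]: (9.30+8.67)/2 × 1 = 8.985
  [8.5→10]: (8.67+7.81)/2 × 1.5 = 12.36
  [10→14]: (7.81+5.90)/2 × 4 = 27.42
  Sum = 141.555 mcg/mL·h
IV tail: 5.90/0.07 = 84.286; AUC_iv,0→∞ = 141.555 + 84.286 = 225.841 mcg/mL·h
Trapezoidal AUC_0→15.75 (rectal suppository):
  [0→0.25]: (0.00+2.00)/2 × 0.25 = 0.25
  [0.25→2.25]: (2.00+11.42)/2 × 2 = 13.42
  [2.25→6.25]: (11.42+14.26)/2 × 4 = 51.36
  [6.25→8.25]: (14.26+13.24)/2 × 2 = 27.5
  [8.25→14.25]: (13.24+9.20)/2 × 6 = 67.32
  [14.25→15.75]: (9.20+8.31)/2 × 1.5 = 13.1325
  Sum = 172.9825 mcg/mL·h
rectal suppository tail: 8.31/0.07 = 118.714; AUC_ev,0→∞ = 172.9825 + 118.714 = 291.6965 mcg/mL·h
F = (AUC_ev/D_ev)/(AUC_iv/D_iv) = (291.6965/400)/(225.841/100) = 0.72924125/2.25841 = 0.3229

F = 0.323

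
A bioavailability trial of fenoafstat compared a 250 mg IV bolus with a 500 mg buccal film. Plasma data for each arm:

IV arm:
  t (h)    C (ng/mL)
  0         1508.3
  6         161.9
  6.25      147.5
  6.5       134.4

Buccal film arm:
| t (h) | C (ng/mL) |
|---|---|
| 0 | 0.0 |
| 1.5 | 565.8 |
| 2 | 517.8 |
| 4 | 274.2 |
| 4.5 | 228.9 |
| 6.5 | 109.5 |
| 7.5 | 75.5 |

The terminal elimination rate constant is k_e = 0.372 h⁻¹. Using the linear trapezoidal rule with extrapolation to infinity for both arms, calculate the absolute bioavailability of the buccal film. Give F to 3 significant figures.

F = 0.206

Trapezoidal AUC_0→6.5 (IV):
  [0→6]: (1508.3+161.9)/2 × 6 = 5010.6
  [6→6.25]: (161.9+147.5)/2 × 0.25 = 38.675
  [6.25→6.5]: (147.5+134.4)/2 × 0.25 = 35.2375
  Sum = 5084.5125 ng/mL·h
IV tail: 134.4/0.372 = 361.290; AUC_iv,0→∞ = 5084.5125 + 361.290 = 5445.8025 ng/mL·h
Trapezoidal AUC_0→7.5 (buccal film):
  [0→1.5]: (0.0+565.8)/2 × 1.5 = 424.35
  [1.5→2]: (565.8+517.8)/2 × 0.5 = 270.9
  [2→4]: (517.8+274.2)/2 × 2 = 792.0
  [4→4.5]: (274.2+228.9)/2 × 0.5 = 125.775
  [4.5→6.5]: (228.9+109.5)/2 × 2 = 338.4
  [6.5→7.5]: (109.5+75.5)/2 × 1 = 92.5
  Sum = 2043.925 ng/mL·h
buccal film tail: 75.5/0.372 = 202.957; AUC_ev,0→∞ = 2043.925 + 202.957 = 2246.882 ng/mL·h
F = (AUC_ev/D_ev)/(AUC_iv/D_iv) = (2246.882/500)/(5445.8025/250) = 4.493764/21.78321 = 0.2063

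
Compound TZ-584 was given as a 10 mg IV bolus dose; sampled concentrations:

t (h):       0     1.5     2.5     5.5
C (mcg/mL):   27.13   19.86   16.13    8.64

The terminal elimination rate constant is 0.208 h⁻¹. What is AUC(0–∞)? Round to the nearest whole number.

Trapezoidal AUC_0→5.5:
  [0→1.5]: (27.13+19.86)/2 × 1.5 = 35.2425
  [1.5→2.5]: (19.86+16.13)/2 × 1 = 17.995
  [2.5→5.5]: (16.13+8.64)/2 × 3 = 37.155
  Sum = 90.3925 mcg/mL·h
Extrapolated tail: C_last / k_e = 8.64 / 0.208 = 41.538
AUC_0→∞ = 90.3925 + 41.538 = 131.9305 mcg/mL·h

AUC = 132 mcg/mL·h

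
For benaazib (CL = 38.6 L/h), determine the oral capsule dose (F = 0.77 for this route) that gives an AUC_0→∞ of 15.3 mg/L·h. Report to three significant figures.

Dose = CL × AUC_0→∞ / F
     = 38.6 × 15.3 / 0.77 = 766.987 mg

Dose = 767 mg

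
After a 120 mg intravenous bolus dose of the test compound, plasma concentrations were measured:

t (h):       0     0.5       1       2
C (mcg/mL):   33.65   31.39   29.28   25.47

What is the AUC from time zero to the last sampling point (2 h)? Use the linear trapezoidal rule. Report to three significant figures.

AUC = 58.8 mcg/mL·h

Trapezoidal AUC_0→2:
  [0→0.5]: (33.65+31.39)/2 × 0.5 = 16.26
  [0.5→1]: (31.39+29.28)/2 × 0.5 = 15.1675
  [1→2]: (29.28+25.47)/2 × 1 = 27.375
  Sum = 58.8025 mcg/mL·h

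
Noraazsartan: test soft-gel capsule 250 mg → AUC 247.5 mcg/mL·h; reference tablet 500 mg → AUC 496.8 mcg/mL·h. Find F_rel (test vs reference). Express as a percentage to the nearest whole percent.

F_rel = 100%

F_rel = (AUC_test/D_test) / (AUC_ref/D_ref)
      = (247.5/250) / (496.8/500)
      = 0.99 / 0.9936 = 0.9964 = 99.64%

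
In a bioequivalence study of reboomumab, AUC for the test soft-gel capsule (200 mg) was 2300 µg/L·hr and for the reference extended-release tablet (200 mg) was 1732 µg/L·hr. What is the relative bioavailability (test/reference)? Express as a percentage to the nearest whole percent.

F_rel = 133%

F_rel = (AUC_test/D_test) / (AUC_ref/D_ref)
      = (2300/200) / (1732/200)
      = 11.5 / 8.66 = 1.3279 = 132.79%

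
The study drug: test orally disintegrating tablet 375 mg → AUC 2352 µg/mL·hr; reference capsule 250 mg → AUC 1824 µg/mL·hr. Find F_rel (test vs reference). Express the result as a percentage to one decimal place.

F_rel = 86.0%

F_rel = (AUC_test/D_test) / (AUC_ref/D_ref)
      = (2352/375) / (1824/250)
      = 6.272 / 7.296 = 0.8596 = 85.96%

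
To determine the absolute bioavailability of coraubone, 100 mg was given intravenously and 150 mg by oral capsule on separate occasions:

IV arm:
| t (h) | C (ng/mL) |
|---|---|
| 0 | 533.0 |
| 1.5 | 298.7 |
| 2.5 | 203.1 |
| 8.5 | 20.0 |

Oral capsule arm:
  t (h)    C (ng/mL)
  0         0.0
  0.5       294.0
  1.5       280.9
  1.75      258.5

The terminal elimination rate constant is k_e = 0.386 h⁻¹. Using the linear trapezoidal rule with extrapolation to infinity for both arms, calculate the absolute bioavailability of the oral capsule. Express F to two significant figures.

Trapezoidal AUC_0→8.5 (IV):
  [0→1.5]: (533.0+298.7)/2 × 1.5 = 623.775
  [1.5→2.5]: (298.7+203.1)/2 × 1 = 250.9
  [2.5→8.5]: (203.1+20.0)/2 × 6 = 669.3
  Sum = 1543.975 ng/mL·h
IV tail: 20.0/0.386 = 51.813; AUC_iv,0→∞ = 1543.975 + 51.813 = 1595.788 ng/mL·h
Trapezoidal AUC_0→1.75 (oral capsule):
  [0→0.5]: (0.0+294.0)/2 × 0.5 = 73.5
  [0.5→1.5]: (294.0+280.9)/2 × 1 = 287.45
  [1.5→1.75]: (280.9+258.5)/2 × 0.25 = 67.425
  Sum = 428.375 ng/mL·h
oral capsule tail: 258.5/0.386 = 669.689; AUC_ev,0→∞ = 428.375 + 669.689 = 1098.064 ng/mL·h
F = (AUC_ev/D_ev)/(AUC_iv/D_iv) = (1098.064/150)/(1595.788/100) = 7.32043/15.95788 = 0.4587

F = 0.46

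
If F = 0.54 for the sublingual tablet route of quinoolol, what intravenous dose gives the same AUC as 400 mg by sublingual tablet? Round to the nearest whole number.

Systemic exposure from an extravascular dose = F × D_ev, so the equivalent IV dose is F × D_ev.
D_iv = F × D_ev = 0.54 × 400 = 216 mg

D_iv = 216 mg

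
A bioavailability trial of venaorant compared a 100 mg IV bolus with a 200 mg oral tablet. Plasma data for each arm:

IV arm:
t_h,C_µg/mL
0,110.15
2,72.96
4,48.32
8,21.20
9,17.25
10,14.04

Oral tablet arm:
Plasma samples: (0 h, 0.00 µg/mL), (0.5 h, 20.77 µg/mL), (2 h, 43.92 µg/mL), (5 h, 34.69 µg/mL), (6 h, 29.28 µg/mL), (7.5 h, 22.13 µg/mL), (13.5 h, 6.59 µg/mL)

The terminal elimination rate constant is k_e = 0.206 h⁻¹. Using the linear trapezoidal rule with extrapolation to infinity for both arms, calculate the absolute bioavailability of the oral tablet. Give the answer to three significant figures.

F = 0.330

Trapezoidal AUC_0→10 (IV):
  [0→2]: (110.15+72.96)/2 × 2 = 183.11
  [2→4]: (72.96+48.32)/2 × 2 = 121.28
  [4→8]: (48.32+21.20)/2 × 4 = 139.04
  [8→9]: (21.20+17.25)/2 × 1 = 19.225
  [9→10]: (17.25+14.04)/2 × 1 = 15.645
  Sum = 478.3 µg/mL·h
IV tail: 14.04/0.206 = 68.155; AUC_iv,0→∞ = 478.3 + 68.155 = 546.455 µg/mL·h
Trapezoidal AUC_0→13.5 (oral tablet):
  [0→0.5]: (0.00+20.77)/2 × 0.5 = 5.1925
  [0.5→2]: (20.77+43.92)/2 × 1.5 = 48.5175
  [2→5]: (43.92+34.69)/2 × 3 = 117.915
  [5→6]: (34.69+29.28)/2 × 1 = 31.985
  [6→7.5]: (29.28+22.13)/2 × 1.5 = 38.5575
  [7.5→13.5]: (22.13+6.59)/2 × 6 = 86.16
  Sum = 328.3275 µg/mL·h
oral tablet tail: 6.59/0.206 = 31.990; AUC_ev,0→∞ = 328.3275 + 31.990 = 360.3175 µg/mL·h
F = (AUC_ev/D_ev)/(AUC_iv/D_iv) = (360.3175/200)/(546.455/100) = 1.8015875/5.46455 = 0.3297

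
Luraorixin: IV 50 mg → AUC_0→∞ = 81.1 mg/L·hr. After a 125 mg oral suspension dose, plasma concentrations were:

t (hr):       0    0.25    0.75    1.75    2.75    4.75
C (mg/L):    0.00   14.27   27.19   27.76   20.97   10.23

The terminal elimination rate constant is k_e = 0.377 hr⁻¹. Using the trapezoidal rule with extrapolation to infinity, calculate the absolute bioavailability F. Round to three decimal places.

F = 0.603

Trapezoidal AUC_0→4.75 (oral suspension):
  [0→0.25]: (0.00+14.27)/2 × 0.25 = 1.78375
  [0.25→0.75]: (14.27+27.19)/2 × 0.5 = 10.365
  [0.75→1.75]: (27.19+27.76)/2 × 1 = 27.475
  [1.75→2.75]: (27.76+20.97)/2 × 1 = 24.365
  [2.75→4.75]: (20.97+10.23)/2 × 2 = 31.2
  Sum = 95.18875 mg/L·hr
Tail: C_last/k_e = 10.23/0.377 = 27.135
AUC_0→∞ (oral suspension) = 95.18875 + 27.135 = 122.32375 mg/L·hr
F = (AUC_ev/D_ev)/(AUC_iv/D_iv) = (122.32375/125)/(81.1/50) = 0.97859/1.622 = 0.6033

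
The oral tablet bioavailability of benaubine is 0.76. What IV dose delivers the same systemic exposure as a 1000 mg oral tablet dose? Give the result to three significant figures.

Systemic exposure from an extravascular dose = F × D_ev, so the equivalent IV dose is F × D_ev.
D_iv = F × D_ev = 0.76 × 1000 = 760 mg

D_iv = 760 mg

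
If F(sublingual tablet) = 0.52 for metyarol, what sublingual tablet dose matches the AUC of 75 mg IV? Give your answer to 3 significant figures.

For equal systemic exposure: F × D_ev = D_iv
D_ev = D_iv / F = 75 / 0.52 = 144.231 mg

D_sublingual = 144 mg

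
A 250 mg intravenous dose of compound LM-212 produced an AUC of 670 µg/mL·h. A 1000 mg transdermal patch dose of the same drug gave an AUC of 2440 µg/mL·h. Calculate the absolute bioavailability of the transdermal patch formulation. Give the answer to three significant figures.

F = 0.910

F = (AUC_ev / D_ev) / (AUC_iv / D_iv)
  = (2440/1000) / (670/250)
  = 2.44 / 2.68 = 0.9104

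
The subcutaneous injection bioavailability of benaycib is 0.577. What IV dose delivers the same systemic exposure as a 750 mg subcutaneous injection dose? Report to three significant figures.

D_iv = 433 mg

Systemic exposure from an extravascular dose = F × D_ev, so the equivalent IV dose is F × D_ev.
D_iv = F × D_ev = 0.577 × 750 = 432.75 mg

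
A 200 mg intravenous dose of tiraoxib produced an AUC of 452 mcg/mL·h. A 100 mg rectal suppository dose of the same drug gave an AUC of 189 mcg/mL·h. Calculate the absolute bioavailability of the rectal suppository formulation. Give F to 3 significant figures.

F = (AUC_ev / D_ev) / (AUC_iv / D_iv)
  = (189/100) / (452/200)
  = 1.89 / 2.26 = 0.8363

F = 0.836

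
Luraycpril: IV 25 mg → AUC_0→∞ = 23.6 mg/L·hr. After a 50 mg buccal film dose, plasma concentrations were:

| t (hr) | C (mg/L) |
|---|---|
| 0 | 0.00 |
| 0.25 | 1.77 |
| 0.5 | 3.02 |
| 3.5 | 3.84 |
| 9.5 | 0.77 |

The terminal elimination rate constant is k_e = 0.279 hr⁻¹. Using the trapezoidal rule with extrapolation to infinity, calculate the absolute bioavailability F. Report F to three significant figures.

F = 0.587

Trapezoidal AUC_0→9.5 (buccal film):
  [0→0.25]: (0.00+1.77)/2 × 0.25 = 0.22125
  [0.25→0.5]: (1.77+3.02)/2 × 0.25 = 0.59875
  [0.5→3.5]: (3.02+3.84)/2 × 3 = 10.29
  [3.5→9.5]: (3.84+0.77)/2 × 6 = 13.83
  Sum = 24.94 mg/L·hr
Tail: C_last/k_e = 0.77/0.279 = 2.760
AUC_0→∞ (buccal film) = 24.94 + 2.760 = 27.7 mg/L·hr
F = (AUC_ev/D_ev)/(AUC_iv/D_iv) = (27.7/50)/(23.6/25) = 0.554/0.944 = 0.5869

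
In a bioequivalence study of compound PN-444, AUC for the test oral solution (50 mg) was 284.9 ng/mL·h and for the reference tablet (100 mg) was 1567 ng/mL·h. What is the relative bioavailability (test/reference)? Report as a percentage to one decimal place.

F_rel = (AUC_test/D_test) / (AUC_ref/D_ref)
      = (284.9/50) / (1567/100)
      = 5.698 / 15.67 = 0.3636 = 36.36%

F_rel = 36.4%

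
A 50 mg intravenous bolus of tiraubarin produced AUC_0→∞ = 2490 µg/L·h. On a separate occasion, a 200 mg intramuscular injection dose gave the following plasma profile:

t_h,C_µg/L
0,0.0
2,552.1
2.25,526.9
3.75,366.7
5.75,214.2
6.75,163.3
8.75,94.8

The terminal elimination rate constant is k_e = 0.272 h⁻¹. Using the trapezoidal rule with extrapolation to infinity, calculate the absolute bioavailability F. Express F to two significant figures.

Trapezoidal AUC_0→8.75 (intramuscular injection):
  [0→2]: (0.0+552.1)/2 × 2 = 552.1
  [2→2.25]: (552.1+526.9)/2 × 0.25 = 134.875
  [2.25→3.75]: (526.9+366.7)/2 × 1.5 = 670.2
  [3.75→5.75]: (366.7+214.2)/2 × 2 = 580.9
  [5.75→6.75]: (214.2+163.3)/2 × 1 = 188.75
  [6.75→8.75]: (163.3+94.8)/2 × 2 = 258.1
  Sum = 2384.925 µg/L·h
Tail: C_last/k_e = 94.8/0.272 = 348.529
AUC_0→∞ (intramuscular injection) = 2384.925 + 348.529 = 2733.454 µg/L·h
F = (AUC_ev/D_ev)/(AUC_iv/D_iv) = (2733.454/200)/(2490/50) = 13.66727/49.8 = 0.2744

F = 0.27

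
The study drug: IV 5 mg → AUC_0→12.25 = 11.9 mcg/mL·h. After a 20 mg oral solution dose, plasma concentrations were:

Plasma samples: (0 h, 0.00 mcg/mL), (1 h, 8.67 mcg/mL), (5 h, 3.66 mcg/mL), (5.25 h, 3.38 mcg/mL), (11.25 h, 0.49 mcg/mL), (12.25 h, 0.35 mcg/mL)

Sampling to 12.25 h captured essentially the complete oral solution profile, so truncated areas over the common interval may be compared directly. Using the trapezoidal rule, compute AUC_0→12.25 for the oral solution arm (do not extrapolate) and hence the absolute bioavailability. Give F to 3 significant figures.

F = 0.880

Trapezoidal AUC_0→12.25 (oral solution):
  [0→1]: (0.00+8.67)/2 × 1 = 4.335
  [1→5]: (8.67+3.66)/2 × 4 = 24.66
  [5→5.25]: (3.66+3.38)/2 × 0.25 = 0.88
  [5.25→11.25]: (3.38+0.49)/2 × 6 = 11.61
  [11.25→12.25]: (0.49+0.35)/2 × 1 = 0.42
  Sum = 41.905 mcg/mL·h
F = (AUC_ev/D_ev)/(AUC_iv/D_iv) = (41.905/20)/(11.9/5) = 2.09525/2.38 = 0.8804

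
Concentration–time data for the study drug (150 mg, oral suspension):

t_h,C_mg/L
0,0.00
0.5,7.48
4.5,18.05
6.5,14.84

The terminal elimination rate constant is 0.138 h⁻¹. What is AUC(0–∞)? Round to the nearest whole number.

AUC = 193 mg/L·h

Trapezoidal AUC_0→6.5:
  [0→0.5]: (0.00+7.48)/2 × 0.5 = 1.87
  [0.5→4.5]: (7.48+18.05)/2 × 4 = 51.06
  [4.5→6.5]: (18.05+14.84)/2 × 2 = 32.89
  Sum = 85.82 mg/L·h
Extrapolated tail: C_last / k_e = 14.84 / 0.138 = 107.536
AUC_0→∞ = 85.82 + 107.536 = 193.356 mg/L·h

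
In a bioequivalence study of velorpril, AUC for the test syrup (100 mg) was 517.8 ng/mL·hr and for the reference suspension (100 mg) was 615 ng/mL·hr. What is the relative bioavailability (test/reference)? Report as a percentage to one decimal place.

F_rel = (AUC_test/D_test) / (AUC_ref/D_ref)
      = (517.8/100) / (615/100)
      = 5.178 / 6.15 = 0.8420 = 84.20%

F_rel = 84.2%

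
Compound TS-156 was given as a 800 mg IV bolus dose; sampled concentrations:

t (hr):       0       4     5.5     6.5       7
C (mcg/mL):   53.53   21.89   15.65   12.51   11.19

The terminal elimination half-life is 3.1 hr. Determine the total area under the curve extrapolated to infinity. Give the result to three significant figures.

Trapezoidal AUC_0→7:
  [0→4]: (53.53+21.89)/2 × 4 = 150.84
  [4→5.5]: (21.89+15.65)/2 × 1.5 = 28.155
  [5.5→6.5]: (15.65+12.51)/2 × 1 = 14.08
  [6.5→7]: (12.51+11.19)/2 × 0.5 = 5.925
  Sum = 199.0 mcg/mL·hr
k_e = ln2 / t½ = 0.693147 / 3.1 = 0.2236 hr^-1
Extrapolated tail: C_last / k_e = 11.19 / 0.2236 = 50.045
AUC_0→∞ = 199.0 + 50.045 = 249.045 mcg/mL·hr

AUC = 249 mcg/mL·hr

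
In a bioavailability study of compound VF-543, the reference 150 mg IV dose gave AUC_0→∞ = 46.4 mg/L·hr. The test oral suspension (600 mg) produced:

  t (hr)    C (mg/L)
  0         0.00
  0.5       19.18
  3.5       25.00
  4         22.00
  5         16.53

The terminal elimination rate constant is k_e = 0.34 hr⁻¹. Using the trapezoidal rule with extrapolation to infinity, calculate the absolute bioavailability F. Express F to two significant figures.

Trapezoidal AUC_0→5 (oral suspension):
  [0→0.5]: (0.00+19.18)/2 × 0.5 = 4.795
  [0.5→3.5]: (19.18+25.00)/2 × 3 = 66.27
  [3.5→4]: (25.00+22.00)/2 × 0.5 = 11.75
  [4→5]: (22.00+16.53)/2 × 1 = 19.265
  Sum = 102.08 mg/L·hr
Tail: C_last/k_e = 16.53/0.34 = 48.618
AUC_0→∞ (oral suspension) = 102.08 + 48.618 = 150.698 mg/L·hr
F = (AUC_ev/D_ev)/(AUC_iv/D_iv) = (150.698/600)/(46.4/150) = 0.251163/0.309333 = 0.8120

F = 0.81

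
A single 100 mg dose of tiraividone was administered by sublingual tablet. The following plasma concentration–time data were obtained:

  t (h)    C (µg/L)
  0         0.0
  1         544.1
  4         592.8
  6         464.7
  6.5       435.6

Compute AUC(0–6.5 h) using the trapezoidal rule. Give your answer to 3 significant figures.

AUC = 3260 µg/L·h

Trapezoidal AUC_0→6.5:
  [0→1]: (0.0+544.1)/2 × 1 = 272.05
  [1→4]: (544.1+592.8)/2 × 3 = 1705.35
  [4→6]: (592.8+464.7)/2 × 2 = 1057.5
  [6→6.5]: (464.7+435.6)/2 × 0.5 = 225.075
  Sum = 3259.975 µg/L·h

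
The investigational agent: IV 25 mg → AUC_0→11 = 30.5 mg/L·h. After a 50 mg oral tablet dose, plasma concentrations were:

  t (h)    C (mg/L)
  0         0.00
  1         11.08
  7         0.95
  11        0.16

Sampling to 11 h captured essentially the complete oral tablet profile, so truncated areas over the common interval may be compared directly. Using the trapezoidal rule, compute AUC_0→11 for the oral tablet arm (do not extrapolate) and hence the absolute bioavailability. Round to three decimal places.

F = 0.719

Trapezoidal AUC_0→11 (oral tablet):
  [0→1]: (0.00+11.08)/2 × 1 = 5.54
  [1→7]: (11.08+0.95)/2 × 6 = 36.09
  [7→11]: (0.95+0.16)/2 × 4 = 2.22
  Sum = 43.85 mg/L·h
F = (AUC_ev/D_ev)/(AUC_iv/D_iv) = (43.85/50)/(30.5/25) = 0.877/1.22 = 0.7189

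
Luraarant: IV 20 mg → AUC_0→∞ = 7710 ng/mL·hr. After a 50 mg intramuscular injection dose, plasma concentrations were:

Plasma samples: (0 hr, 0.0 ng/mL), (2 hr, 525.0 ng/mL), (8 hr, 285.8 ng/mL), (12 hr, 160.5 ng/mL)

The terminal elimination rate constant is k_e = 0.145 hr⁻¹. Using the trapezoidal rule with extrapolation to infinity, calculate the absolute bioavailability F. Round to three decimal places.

Trapezoidal AUC_0→12 (intramuscular injection):
  [0→2]: (0.0+525.0)/2 × 2 = 525.0
  [2→8]: (525.0+285.8)/2 × 6 = 2432.4
  [8→12]: (285.8+160.5)/2 × 4 = 892.6
  Sum = 3850.0 ng/mL·hr
Tail: C_last/k_e = 160.5/0.145 = 1106.897
AUC_0→∞ (intramuscular injection) = 3850.0 + 1106.897 = 4956.897 ng/mL·hr
F = (AUC_ev/D_ev)/(AUC_iv/D_iv) = (4956.897/50)/(7710/20) = 99.13794/385.5 = 0.2572

F = 0.257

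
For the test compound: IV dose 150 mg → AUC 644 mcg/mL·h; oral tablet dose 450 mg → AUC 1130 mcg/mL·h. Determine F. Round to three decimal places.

F = 0.585

F = (AUC_ev / D_ev) / (AUC_iv / D_iv)
  = (1130/450) / (644/150)
  = 2.51111 / 4.29333 = 0.5849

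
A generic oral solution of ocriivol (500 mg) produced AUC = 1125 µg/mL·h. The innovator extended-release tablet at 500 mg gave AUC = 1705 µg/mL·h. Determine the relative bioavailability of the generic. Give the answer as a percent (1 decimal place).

F_rel = (AUC_test/D_test) / (AUC_ref/D_ref)
      = (1125/500) / (1705/500)
      = 2.25 / 3.41 = 0.6598 = 65.98%

F_rel = 66.0%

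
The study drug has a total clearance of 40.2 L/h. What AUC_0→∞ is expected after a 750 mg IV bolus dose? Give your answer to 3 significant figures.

AUC_0→∞ = Dose_iv / CL
        = 750 / 40.2 = 18.6567 mg/L·h

AUC = 18.7 mg/L·h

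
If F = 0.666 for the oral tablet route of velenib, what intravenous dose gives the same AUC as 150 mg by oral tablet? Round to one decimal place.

Systemic exposure from an extravascular dose = F × D_ev, so the equivalent IV dose is F × D_ev.
D_iv = F × D_ev = 0.666 × 150 = 99.9 mg

D_iv = 99.9 mg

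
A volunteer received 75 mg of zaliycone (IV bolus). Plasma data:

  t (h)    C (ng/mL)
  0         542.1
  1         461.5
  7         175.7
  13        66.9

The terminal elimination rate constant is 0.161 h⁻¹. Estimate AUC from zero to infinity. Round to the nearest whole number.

Trapezoidal AUC_0→13:
  [0→1]: (542.1+461.5)/2 × 1 = 501.8
  [1→7]: (461.5+175.7)/2 × 6 = 1911.6
  [7→13]: (175.7+66.9)/2 × 6 = 727.8
  Sum = 3141.2 ng/mL·h
Extrapolated tail: C_last / k_e = 66.9 / 0.161 = 415.528
AUC_0→∞ = 3141.2 + 415.528 = 3556.728 ng/mL·h

AUC = 3557 ng/mL·h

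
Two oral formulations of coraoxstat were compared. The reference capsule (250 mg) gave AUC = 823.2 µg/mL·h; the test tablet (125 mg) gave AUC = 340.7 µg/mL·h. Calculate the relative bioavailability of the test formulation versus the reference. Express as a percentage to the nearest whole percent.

F_rel = (AUC_test/D_test) / (AUC_ref/D_ref)
      = (340.7/125) / (823.2/250)
      = 2.7256 / 3.2928 = 0.8277 = 82.77%

F_rel = 83%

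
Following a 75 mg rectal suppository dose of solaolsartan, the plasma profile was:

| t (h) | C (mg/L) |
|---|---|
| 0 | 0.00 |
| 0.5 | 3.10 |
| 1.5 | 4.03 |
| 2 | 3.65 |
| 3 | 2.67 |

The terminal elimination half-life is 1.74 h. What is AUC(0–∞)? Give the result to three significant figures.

Trapezoidal AUC_0→3:
  [0→0.5]: (0.00+3.10)/2 × 0.5 = 0.775
  [0.5→1.5]: (3.10+4.03)/2 × 1 = 3.565
  [1.5→2]: (4.03+3.65)/2 × 0.5 = 1.92
  [2→3]: (3.65+2.67)/2 × 1 = 3.16
  Sum = 9.42 mg/L·h
k_e = ln2 / t½ = 0.693147 / 1.74 = 0.3984 h^-1
Extrapolated tail: C_last / k_e = 2.67 / 0.3984 = 6.702
AUC_0→∞ = 9.42 + 6.702 = 16.122 mg/L·h

AUC = 16.1 mg/L·h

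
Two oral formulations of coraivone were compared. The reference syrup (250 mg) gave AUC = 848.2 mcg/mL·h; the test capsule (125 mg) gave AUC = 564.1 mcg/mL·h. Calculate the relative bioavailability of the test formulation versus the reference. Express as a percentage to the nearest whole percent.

F_rel = (AUC_test/D_test) / (AUC_ref/D_ref)
      = (564.1/125) / (848.2/250)
      = 4.5128 / 3.3928 = 1.3301 = 133.01%

F_rel = 133%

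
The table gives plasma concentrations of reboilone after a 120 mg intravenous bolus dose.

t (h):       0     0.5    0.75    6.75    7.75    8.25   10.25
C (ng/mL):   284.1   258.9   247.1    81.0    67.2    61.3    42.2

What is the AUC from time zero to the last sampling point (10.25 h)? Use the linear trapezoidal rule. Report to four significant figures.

AUC = 1393 ng/mL·h

Trapezoidal AUC_0→10.25:
  [0→0.5]: (284.1+258.9)/2 × 0.5 = 135.75
  [0.5→0.75]: (258.9+247.1)/2 × 0.25 = 63.25
  [0.75→6.75]: (247.1+81.0)/2 × 6 = 984.3
  [6.75→7.75]: (81.0+67.2)/2 × 1 = 74.1
  [7.75→8.25]: (67.2+61.3)/2 × 0.5 = 32.125
  [8.25→10.25]: (61.3+42.2)/2 × 2 = 103.5
  Sum = 1393.025 ng/mL·h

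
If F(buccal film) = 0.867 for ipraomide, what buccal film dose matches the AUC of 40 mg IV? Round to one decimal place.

For equal systemic exposure: F × D_ev = D_iv
D_ev = D_iv / F = 40 / 0.867 = 46.1361 mg

D_buccal = 46.1 mg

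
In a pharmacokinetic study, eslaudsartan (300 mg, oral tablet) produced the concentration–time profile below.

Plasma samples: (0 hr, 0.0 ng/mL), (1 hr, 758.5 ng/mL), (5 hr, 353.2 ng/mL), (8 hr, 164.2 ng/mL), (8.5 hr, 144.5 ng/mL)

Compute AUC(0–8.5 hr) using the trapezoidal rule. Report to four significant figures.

AUC = 3456 ng/mL·hr

Trapezoidal AUC_0→8.5:
  [0→1]: (0.0+758.5)/2 × 1 = 379.25
  [1→5]: (758.5+353.2)/2 × 4 = 2223.4
  [5→8]: (353.2+164.2)/2 × 3 = 776.1
  [8→8.5]: (164.2+144.5)/2 × 0.5 = 77.175
  Sum = 3455.925 ng/mL·hr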